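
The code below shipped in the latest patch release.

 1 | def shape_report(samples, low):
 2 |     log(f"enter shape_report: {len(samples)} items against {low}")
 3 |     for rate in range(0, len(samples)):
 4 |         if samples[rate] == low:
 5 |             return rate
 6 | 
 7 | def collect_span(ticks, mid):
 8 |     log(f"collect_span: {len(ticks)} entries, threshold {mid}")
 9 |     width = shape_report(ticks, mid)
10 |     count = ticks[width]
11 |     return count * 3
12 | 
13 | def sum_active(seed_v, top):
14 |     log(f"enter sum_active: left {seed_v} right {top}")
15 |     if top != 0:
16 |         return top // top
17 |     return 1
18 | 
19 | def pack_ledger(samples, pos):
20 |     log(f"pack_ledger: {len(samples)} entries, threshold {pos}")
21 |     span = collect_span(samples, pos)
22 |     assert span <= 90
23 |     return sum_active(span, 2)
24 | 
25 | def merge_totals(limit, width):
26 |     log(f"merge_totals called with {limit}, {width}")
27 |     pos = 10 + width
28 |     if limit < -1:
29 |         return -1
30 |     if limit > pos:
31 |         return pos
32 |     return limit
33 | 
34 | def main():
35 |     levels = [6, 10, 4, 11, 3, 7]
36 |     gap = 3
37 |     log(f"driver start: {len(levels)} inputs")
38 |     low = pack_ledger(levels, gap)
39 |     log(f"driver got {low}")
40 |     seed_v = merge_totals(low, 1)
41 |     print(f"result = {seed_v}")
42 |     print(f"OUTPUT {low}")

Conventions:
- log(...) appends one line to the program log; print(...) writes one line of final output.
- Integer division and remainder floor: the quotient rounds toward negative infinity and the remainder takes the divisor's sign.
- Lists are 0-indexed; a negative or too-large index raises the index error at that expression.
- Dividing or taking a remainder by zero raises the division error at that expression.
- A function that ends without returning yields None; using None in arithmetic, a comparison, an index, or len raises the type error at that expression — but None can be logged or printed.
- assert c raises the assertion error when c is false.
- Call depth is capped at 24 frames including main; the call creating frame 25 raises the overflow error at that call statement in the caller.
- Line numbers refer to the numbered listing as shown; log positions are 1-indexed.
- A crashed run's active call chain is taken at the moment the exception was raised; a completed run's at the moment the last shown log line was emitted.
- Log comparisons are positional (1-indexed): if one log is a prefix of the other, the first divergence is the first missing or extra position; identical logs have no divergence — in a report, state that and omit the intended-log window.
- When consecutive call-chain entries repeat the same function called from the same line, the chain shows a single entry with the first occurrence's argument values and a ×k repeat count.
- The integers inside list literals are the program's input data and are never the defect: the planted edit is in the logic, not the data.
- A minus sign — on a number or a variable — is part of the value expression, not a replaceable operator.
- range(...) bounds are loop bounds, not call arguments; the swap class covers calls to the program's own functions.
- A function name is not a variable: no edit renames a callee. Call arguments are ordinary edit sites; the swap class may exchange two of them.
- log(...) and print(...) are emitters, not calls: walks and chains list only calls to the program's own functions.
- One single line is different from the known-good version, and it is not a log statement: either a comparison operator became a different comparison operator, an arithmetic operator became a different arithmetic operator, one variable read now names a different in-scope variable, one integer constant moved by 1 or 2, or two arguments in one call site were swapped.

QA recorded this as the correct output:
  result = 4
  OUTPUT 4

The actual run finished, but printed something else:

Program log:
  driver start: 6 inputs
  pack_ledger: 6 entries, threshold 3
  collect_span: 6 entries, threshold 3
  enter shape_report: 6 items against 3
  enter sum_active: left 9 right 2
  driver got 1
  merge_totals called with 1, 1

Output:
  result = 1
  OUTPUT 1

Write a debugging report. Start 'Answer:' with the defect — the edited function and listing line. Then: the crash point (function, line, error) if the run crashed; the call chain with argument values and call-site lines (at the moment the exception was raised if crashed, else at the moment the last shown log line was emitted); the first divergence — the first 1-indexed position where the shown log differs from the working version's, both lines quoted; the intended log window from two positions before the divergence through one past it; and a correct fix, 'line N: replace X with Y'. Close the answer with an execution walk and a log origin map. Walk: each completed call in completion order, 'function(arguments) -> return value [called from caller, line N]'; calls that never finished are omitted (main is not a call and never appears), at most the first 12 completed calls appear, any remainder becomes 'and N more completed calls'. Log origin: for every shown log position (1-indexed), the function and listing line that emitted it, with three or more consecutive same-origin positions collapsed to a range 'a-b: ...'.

Answer: the defect is in sum_active at line 16.
The tell: At log position 6 the runs split — shown 'driver got 1', but the working version logs 'driver got 4'.
Call chain: main -> merge_totals(1, 1) (called at line 40).
First divergence: position 6 — the shown line 'driver got 1' should read 'driver got 4'.
Intended log window:
  4: enter shape_report: 6 items against 3
  5: enter sum_active: left 9 right 2
  6: driver got 4
  7: merge_totals called with 4, 1
Execution walk:
  shape_report([6, 10, 4, 11, 3, 7], 3) -> 4  [called from collect_span, line 9]
  collect_span([6, 10, 4, 11, 3, 7], 3) -> 9  [called from pack_ledger, line 21]
  sum_active(9, 2) -> 1  [called from pack_ledger, line 23]
  pack_ledger([6, 10, 4, 11, 3, 7], 3) -> 1  [called from main, line 38]
  merge_totals(1, 1) -> 1  [called from main, line 40]
Origin of each log line:
  1: emitted by main (line 37)
  2: emitted by pack_ledger (line 20)
  3: emitted by collect_span (line 8)
  4: emitted by shape_report (line 2)
  5: emitted by sum_active (line 14)
  6: emitted by main (line 39)
  7: emitted by merge_totals (line 26)
A correct fix: line 16: replace `top // top` with `seed_v // top`.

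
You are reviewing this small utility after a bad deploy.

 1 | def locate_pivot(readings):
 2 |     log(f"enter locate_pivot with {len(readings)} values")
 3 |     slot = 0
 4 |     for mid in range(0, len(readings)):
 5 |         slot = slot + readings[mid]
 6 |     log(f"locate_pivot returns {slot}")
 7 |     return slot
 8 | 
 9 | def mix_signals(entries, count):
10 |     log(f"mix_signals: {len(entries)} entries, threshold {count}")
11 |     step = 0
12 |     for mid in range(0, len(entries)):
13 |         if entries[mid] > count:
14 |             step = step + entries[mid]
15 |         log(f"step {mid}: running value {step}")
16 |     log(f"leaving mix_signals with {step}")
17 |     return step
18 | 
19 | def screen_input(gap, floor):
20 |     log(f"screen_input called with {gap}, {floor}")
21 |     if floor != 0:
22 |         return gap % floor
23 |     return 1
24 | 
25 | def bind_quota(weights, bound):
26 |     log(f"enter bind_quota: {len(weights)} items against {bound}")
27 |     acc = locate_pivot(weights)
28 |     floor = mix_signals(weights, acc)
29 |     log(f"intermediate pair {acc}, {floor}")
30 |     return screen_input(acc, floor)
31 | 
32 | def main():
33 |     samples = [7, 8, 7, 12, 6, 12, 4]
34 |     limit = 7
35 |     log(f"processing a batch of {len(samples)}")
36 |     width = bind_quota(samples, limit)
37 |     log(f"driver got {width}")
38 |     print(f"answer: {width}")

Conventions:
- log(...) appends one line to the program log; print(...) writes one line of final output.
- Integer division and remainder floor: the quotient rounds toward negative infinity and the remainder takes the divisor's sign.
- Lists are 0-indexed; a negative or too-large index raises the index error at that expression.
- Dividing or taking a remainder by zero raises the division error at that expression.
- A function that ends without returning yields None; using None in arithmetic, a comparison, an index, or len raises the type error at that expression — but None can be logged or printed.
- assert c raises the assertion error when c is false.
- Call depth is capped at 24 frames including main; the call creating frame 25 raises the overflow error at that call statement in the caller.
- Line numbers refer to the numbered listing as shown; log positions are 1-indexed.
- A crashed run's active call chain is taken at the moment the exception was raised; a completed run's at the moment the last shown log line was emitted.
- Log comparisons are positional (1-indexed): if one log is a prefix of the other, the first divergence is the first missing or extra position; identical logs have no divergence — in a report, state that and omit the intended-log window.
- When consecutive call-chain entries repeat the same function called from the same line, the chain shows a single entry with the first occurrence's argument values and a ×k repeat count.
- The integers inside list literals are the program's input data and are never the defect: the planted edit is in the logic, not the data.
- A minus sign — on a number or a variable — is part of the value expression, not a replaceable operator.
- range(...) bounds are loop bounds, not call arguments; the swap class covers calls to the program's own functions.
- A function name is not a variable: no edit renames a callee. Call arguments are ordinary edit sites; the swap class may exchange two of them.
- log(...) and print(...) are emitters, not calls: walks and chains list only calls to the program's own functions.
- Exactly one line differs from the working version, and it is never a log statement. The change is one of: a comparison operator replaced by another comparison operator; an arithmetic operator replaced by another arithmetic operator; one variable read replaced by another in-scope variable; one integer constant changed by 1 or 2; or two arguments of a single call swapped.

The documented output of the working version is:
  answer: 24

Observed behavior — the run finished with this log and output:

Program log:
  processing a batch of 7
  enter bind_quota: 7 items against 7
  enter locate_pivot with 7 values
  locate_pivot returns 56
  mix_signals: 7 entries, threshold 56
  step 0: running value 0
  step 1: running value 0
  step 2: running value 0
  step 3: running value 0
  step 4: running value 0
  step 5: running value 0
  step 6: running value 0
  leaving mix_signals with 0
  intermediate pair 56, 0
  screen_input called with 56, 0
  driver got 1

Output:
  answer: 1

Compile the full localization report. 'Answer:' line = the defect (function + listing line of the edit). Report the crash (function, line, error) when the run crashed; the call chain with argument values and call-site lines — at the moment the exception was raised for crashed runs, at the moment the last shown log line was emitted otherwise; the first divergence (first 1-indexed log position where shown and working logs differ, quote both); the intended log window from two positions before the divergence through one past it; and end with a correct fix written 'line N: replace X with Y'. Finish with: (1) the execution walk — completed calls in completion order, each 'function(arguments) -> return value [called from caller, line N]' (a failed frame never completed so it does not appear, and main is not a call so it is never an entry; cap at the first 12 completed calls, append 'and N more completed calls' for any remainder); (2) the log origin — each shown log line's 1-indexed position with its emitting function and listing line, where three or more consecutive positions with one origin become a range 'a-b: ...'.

Answer: the defect is in bind_quota at line 28.
Key observation: Log line 5 is where behavior first shows: 'mix_signals: 7 entries, threshold 56' appears instead of 'mix_signals: 7 entries, threshold 7'.
Call chain: main.
First divergence: position 5 — shown 'mix_signals: 7 entries, threshold 56', intended 'mix_signals: 7 entries, threshold 7'.
Intended log window:
  3: enter locate_pivot with 7 values
  4: locate_pivot returns 56
  5: mix_signals: 7 entries, threshold 7
  6: step 0: running value 0
Execution walk:
  locate_pivot([7, 8, 7, 12, 6, 12, 4]) -> 56  [called from bind_quota, line 27]
  mix_signals([7, 8, 7, 12, 6, 12, 4], 56) -> 0  [called from bind_quota, line 28]
  screen_input(56, 0) -> 1  [called from bind_quota, line 30]
  bind_quota([7, 8, 7, 12, 6, 12, 4], 7) -> 1  [called from main, line 36]
Log origins:
  1: from main, line 35
  2: from bind_quota, line 26
  3: from locate_pivot, line 2
  4: from locate_pivot, line 6
  5: from mix_signals, line 10
  6-12: from mix_signals, line 15
  13: from mix_signals, line 16
  14: from bind_quota, line 29
  15: from screen_input, line 20
  16: from main, line 37
A correct fix: line 28: replace `acc` with `bound`.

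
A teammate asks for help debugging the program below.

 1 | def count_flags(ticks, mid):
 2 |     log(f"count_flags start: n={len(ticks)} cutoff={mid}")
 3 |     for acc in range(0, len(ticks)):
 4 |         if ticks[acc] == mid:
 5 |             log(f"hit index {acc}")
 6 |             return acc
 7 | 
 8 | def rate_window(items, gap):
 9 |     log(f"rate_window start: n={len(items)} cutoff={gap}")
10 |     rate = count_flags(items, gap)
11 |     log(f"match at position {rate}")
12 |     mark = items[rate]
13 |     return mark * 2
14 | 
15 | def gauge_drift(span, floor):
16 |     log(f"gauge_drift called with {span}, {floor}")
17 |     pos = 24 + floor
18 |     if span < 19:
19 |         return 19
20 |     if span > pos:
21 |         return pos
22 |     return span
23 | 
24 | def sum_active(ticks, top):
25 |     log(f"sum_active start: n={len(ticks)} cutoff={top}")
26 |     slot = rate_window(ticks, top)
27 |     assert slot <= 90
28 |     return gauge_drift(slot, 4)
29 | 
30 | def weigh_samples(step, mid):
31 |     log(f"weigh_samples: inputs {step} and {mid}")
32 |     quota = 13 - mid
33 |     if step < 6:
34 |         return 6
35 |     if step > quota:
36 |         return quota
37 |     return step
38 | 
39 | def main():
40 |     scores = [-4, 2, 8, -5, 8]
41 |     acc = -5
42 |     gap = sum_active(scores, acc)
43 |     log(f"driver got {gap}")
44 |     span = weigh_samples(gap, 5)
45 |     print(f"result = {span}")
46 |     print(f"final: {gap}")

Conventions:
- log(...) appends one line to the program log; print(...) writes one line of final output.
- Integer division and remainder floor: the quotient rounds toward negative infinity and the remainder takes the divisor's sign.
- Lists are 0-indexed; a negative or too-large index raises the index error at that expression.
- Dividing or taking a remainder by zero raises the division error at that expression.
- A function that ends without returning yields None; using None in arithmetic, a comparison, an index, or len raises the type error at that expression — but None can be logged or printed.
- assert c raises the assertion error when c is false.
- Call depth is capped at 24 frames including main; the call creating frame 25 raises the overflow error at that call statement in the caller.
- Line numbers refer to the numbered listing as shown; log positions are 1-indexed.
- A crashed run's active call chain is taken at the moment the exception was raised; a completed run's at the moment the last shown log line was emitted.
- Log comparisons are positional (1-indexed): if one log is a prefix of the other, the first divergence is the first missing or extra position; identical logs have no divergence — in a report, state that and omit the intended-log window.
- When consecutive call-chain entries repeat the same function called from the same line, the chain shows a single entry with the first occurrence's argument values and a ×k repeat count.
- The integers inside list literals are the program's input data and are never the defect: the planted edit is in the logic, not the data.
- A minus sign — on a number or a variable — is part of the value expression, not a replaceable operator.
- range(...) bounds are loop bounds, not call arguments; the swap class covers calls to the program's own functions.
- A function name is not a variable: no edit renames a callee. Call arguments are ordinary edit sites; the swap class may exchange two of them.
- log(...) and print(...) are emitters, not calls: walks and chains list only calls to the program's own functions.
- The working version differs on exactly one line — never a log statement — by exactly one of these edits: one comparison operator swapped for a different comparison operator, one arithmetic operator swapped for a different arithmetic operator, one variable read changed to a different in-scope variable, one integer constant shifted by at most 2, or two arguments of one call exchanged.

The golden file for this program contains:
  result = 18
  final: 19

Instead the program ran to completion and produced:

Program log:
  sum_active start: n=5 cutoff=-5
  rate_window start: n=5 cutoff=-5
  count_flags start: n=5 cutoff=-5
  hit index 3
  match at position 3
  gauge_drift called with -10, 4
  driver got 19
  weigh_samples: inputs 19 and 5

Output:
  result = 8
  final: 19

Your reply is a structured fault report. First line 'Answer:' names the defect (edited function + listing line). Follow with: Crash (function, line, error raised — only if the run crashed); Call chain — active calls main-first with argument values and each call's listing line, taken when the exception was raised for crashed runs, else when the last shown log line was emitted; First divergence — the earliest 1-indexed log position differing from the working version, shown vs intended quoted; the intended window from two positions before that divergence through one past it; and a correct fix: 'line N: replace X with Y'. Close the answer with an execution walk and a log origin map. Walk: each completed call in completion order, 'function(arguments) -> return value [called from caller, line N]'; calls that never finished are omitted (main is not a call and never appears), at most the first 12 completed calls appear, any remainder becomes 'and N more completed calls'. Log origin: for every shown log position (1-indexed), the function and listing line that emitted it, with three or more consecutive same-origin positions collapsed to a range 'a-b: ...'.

Answer: the defect is in weigh_samples at line 32.
Key fact: The logs agree in full; only the final output differs.
Call chain: main -> weigh_samples(19, 5) (called at line 44).
First divergence: none — the logs agree in full.
Execution walk:
  count_flags([-4, 2, 8, -5, 8], -5) -> 3  [called from rate_window, line 10]
  rate_window([-4, 2, 8, -5, 8], -5) -> -10  [called from sum_active, line 26]
  gauge_drift(-10, 4) -> 19  [called from sum_active, line 28]
  sum_active([-4, 2, 8, -5, 8], -5) -> 19  [called from main, line 42]
  weigh_samples(19, 5) -> 8  [called from main, line 44]
Origin of each log line:
  1 — sum_active, line 25
  2 — rate_window, line 9
  3 — count_flags, line 2
  4 — count_flags, line 5
  5 — rate_window, line 11
  6 — gauge_drift, line 16
  7 — main, line 43
  8 — weigh_samples, line 31
A correct fix: line 32: replace `-` with `+`.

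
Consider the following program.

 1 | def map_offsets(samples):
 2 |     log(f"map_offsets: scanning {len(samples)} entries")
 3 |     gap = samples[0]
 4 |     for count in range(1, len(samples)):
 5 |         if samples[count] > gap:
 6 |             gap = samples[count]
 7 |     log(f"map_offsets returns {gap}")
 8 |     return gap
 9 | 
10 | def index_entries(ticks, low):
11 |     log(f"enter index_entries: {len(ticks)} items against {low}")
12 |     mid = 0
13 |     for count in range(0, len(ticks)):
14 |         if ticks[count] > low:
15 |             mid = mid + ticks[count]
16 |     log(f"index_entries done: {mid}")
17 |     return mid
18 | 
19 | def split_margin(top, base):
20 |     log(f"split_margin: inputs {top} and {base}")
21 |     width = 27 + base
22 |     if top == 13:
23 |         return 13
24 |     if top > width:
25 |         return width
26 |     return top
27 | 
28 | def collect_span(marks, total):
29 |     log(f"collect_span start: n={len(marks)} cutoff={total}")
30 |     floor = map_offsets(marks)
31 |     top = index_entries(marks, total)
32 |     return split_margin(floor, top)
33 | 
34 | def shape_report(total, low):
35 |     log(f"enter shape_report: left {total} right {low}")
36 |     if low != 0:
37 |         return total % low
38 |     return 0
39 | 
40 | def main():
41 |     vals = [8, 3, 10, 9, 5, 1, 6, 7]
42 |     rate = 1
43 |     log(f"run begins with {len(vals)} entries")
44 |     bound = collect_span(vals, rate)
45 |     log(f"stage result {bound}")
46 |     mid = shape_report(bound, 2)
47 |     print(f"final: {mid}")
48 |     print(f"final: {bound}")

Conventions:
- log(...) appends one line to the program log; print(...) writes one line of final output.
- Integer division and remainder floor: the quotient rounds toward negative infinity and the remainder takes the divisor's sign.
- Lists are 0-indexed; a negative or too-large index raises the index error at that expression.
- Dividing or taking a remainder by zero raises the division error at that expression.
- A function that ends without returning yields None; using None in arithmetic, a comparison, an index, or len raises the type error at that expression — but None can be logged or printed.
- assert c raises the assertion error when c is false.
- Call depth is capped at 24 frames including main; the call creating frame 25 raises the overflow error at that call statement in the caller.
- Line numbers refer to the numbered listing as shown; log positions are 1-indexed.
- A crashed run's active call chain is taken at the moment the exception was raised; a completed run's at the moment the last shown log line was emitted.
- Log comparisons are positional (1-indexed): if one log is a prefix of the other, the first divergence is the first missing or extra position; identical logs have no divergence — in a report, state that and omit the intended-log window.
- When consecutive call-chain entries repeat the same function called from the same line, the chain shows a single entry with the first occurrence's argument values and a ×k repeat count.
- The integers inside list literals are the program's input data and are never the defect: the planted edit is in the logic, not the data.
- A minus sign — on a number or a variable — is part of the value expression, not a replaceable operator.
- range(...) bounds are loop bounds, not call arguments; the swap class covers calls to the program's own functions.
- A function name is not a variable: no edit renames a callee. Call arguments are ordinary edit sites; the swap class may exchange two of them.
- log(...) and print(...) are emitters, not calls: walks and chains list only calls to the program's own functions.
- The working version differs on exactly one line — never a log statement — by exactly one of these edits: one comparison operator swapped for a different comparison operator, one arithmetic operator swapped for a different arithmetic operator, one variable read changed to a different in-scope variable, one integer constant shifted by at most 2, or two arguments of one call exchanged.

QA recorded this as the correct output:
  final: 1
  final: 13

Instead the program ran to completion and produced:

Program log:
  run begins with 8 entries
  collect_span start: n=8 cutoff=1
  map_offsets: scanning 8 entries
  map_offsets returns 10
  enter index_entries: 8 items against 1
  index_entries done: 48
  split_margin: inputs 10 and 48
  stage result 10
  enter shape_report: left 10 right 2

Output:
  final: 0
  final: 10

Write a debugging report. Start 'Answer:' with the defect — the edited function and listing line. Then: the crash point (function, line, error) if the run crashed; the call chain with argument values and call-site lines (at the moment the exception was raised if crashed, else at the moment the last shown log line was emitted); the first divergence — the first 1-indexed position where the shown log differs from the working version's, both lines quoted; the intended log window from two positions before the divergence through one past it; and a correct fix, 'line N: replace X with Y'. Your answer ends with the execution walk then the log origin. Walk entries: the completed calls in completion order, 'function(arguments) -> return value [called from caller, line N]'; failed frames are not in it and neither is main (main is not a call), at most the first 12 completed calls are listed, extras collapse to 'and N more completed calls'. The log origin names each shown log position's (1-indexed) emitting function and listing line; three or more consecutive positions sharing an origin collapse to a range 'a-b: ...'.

Answer: the defect is in split_margin at line 22.
The tell: Log line 8 is where behavior first shows: 'stage result 10' appears instead of 'stage result 13'.
Call chain: main -> shape_report(10, 2) (called at line 46).
First divergence: position 8 — shown 'stage result 10', intended 'stage result 13'.
Intended log window:
  6: index_entries done: 48
  7: split_margin: inputs 10 and 48
  8: stage result 13
  9: enter shape_report: left 13 right 2
Execution walk:
  map_offsets([8, 3, 10, 9, 5, 1, 6, 7]) -> 10  [called from collect_span, line 30]
  index_entries([8, 3, 10, 9, 5, 1, 6, 7], 1) -> 48  [called from collect_span, line 31]
  split_margin(10, 48) -> 10  [called from collect_span, line 32]
  collect_span([8, 3, 10, 9, 5, 1, 6, 7], 1) -> 10  [called from main, line 44]
  shape_report(10, 2) -> 0  [called from main, line 46]
Origin of each log line:
  1 — main, line 43
  2 — collect_span, line 29
  3 — map_offsets, line 2
  4 — map_offsets, line 7
  5 — index_entries, line 11
  6 — index_entries, line 16
  7 — split_margin, line 20
  8 — main, line 45
  9 — shape_report, line 35
A correct fix: line 22: replace `==` with `<`.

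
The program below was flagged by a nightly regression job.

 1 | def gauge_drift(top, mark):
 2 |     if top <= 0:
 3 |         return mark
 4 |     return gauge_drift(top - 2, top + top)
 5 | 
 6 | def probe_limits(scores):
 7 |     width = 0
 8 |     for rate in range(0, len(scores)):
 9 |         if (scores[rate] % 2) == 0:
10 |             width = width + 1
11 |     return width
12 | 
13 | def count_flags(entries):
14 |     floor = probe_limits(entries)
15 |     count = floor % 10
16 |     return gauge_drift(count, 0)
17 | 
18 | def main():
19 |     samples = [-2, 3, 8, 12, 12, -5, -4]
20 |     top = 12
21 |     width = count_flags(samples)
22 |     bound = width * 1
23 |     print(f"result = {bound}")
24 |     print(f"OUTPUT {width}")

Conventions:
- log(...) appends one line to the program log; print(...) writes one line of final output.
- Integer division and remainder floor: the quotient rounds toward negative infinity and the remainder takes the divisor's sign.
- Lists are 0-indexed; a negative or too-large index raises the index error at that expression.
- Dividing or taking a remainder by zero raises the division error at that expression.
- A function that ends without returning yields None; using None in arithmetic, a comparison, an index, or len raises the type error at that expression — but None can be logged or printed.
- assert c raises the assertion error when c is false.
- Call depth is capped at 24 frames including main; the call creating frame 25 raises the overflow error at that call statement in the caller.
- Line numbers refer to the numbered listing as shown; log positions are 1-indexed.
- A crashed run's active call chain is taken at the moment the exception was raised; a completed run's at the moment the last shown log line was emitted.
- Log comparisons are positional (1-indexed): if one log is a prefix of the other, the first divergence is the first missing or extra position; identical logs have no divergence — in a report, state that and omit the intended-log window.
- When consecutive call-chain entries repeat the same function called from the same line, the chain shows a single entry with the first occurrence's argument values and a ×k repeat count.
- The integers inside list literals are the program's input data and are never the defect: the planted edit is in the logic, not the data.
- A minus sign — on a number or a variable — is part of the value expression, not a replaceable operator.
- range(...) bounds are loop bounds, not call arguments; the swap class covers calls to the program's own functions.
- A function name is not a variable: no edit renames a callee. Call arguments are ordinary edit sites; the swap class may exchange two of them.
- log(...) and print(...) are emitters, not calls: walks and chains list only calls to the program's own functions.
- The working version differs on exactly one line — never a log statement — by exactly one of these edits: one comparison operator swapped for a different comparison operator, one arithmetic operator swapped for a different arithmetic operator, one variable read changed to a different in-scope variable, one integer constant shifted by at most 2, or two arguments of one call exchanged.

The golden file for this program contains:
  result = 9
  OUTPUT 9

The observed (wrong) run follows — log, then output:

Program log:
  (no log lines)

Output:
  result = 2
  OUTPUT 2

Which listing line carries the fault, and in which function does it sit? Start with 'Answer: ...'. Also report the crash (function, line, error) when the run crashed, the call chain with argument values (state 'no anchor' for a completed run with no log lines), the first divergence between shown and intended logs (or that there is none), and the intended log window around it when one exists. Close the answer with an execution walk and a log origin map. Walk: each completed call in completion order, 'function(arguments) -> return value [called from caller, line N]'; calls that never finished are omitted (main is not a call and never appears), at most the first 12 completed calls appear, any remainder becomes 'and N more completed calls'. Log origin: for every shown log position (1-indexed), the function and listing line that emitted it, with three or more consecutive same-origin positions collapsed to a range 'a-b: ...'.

Answer: the defect is in gauge_drift at line 4.
The tell: Nothing in the log betrays the bug — only the output does.
Call chain: (no anchor — the run completed with no log lines).
First divergence: none (the log streams are identical).
Execution walk:
  probe_limits([-2, 3, 8, 12, 12, -5, -4]) -> 5  [called from count_flags, line 14]
  gauge_drift(-1, 2) -> 2  [called from gauge_drift, line 4]
  gauge_drift(1, 6) -> 2  [called from gauge_drift, line 4]
  gauge_drift(3, 10) -> 2  [called from gauge_drift, line 4]
  gauge_drift(5, 0) -> 2  [called from count_flags, line 16]
  count_flags([-2, 3, 8, 12, 12, -5, -4]) -> 2  [called from main, line 21]
Log origin:
  (no log lines)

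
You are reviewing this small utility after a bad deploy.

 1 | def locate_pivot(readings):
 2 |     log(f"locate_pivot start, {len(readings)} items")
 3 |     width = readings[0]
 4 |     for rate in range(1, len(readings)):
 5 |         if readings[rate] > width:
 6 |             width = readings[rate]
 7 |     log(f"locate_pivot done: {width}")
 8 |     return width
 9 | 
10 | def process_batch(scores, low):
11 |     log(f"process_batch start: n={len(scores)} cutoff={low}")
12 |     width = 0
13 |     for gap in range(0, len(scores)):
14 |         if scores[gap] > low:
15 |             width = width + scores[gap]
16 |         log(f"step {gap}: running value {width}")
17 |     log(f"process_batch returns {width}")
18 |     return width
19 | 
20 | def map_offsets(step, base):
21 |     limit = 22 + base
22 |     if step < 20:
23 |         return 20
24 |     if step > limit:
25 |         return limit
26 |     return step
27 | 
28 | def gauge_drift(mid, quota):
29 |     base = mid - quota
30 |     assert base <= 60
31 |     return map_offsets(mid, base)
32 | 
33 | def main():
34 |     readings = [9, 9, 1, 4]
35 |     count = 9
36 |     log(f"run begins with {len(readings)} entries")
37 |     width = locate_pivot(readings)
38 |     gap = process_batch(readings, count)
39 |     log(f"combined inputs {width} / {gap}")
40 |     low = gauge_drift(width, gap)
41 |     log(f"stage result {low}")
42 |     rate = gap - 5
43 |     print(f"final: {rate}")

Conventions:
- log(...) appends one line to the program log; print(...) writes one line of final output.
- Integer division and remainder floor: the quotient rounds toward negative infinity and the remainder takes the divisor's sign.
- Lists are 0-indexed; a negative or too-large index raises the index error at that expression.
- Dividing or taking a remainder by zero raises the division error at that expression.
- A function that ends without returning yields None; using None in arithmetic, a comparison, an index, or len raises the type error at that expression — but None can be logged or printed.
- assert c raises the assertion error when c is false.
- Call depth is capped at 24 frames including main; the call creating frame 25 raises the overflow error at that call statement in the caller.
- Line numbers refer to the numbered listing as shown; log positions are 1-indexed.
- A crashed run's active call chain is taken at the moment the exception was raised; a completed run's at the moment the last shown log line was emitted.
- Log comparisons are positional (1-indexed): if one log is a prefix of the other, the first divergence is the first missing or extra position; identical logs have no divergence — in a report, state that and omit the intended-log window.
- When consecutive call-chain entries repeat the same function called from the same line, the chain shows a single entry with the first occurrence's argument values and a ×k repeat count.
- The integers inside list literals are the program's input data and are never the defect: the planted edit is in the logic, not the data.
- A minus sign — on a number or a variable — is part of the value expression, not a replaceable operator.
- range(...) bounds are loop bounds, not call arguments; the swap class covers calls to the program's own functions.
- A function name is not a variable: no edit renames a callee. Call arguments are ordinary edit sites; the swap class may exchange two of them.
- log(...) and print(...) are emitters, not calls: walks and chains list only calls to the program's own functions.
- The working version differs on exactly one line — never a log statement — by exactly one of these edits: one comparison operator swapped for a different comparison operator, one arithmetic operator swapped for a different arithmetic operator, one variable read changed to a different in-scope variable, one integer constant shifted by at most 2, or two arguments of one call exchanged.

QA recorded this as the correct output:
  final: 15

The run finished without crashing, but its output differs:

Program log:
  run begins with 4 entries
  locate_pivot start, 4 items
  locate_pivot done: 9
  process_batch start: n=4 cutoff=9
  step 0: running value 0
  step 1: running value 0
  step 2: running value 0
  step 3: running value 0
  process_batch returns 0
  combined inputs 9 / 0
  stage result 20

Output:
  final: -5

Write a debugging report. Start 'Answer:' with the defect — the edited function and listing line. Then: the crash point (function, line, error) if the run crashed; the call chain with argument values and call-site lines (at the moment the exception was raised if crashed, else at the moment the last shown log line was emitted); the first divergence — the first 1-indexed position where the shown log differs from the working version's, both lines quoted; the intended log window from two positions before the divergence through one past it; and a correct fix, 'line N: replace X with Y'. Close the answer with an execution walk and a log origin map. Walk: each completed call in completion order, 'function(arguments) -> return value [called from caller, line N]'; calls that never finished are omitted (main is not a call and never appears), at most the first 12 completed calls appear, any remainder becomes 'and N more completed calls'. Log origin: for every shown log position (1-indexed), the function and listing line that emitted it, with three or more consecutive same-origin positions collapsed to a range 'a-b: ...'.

Answer: the defect is in main at line 42.
The tell: Log streams are identical — the defect surfaces only in the printed output.
Call chain: main.
First divergence: there is none — every log position agrees.
Execution walk:
  locate_pivot([9, 9, 1, 4]) -> 9  [called from main, line 37]
  process_batch([9, 9, 1, 4], 9) -> 0  [called from main, line 38]
  map_offsets(9, 9) -> 20  [called from gauge_drift, line 31]
  gauge_drift(9, 0) -> 20  [called from main, line 40]
Log line origins:
  1: logged in main at line 36
  2: logged in locate_pivot at line 2
  3: logged in locate_pivot at line 7
  4: logged in process_batch at line 11
  5-8: logged in process_batch at line 16
  9: logged in process_batch at line 17
  10: logged in main at line 39
  11: logged in main at line 41
A correct fix: line 42: replace `gap` with `low`.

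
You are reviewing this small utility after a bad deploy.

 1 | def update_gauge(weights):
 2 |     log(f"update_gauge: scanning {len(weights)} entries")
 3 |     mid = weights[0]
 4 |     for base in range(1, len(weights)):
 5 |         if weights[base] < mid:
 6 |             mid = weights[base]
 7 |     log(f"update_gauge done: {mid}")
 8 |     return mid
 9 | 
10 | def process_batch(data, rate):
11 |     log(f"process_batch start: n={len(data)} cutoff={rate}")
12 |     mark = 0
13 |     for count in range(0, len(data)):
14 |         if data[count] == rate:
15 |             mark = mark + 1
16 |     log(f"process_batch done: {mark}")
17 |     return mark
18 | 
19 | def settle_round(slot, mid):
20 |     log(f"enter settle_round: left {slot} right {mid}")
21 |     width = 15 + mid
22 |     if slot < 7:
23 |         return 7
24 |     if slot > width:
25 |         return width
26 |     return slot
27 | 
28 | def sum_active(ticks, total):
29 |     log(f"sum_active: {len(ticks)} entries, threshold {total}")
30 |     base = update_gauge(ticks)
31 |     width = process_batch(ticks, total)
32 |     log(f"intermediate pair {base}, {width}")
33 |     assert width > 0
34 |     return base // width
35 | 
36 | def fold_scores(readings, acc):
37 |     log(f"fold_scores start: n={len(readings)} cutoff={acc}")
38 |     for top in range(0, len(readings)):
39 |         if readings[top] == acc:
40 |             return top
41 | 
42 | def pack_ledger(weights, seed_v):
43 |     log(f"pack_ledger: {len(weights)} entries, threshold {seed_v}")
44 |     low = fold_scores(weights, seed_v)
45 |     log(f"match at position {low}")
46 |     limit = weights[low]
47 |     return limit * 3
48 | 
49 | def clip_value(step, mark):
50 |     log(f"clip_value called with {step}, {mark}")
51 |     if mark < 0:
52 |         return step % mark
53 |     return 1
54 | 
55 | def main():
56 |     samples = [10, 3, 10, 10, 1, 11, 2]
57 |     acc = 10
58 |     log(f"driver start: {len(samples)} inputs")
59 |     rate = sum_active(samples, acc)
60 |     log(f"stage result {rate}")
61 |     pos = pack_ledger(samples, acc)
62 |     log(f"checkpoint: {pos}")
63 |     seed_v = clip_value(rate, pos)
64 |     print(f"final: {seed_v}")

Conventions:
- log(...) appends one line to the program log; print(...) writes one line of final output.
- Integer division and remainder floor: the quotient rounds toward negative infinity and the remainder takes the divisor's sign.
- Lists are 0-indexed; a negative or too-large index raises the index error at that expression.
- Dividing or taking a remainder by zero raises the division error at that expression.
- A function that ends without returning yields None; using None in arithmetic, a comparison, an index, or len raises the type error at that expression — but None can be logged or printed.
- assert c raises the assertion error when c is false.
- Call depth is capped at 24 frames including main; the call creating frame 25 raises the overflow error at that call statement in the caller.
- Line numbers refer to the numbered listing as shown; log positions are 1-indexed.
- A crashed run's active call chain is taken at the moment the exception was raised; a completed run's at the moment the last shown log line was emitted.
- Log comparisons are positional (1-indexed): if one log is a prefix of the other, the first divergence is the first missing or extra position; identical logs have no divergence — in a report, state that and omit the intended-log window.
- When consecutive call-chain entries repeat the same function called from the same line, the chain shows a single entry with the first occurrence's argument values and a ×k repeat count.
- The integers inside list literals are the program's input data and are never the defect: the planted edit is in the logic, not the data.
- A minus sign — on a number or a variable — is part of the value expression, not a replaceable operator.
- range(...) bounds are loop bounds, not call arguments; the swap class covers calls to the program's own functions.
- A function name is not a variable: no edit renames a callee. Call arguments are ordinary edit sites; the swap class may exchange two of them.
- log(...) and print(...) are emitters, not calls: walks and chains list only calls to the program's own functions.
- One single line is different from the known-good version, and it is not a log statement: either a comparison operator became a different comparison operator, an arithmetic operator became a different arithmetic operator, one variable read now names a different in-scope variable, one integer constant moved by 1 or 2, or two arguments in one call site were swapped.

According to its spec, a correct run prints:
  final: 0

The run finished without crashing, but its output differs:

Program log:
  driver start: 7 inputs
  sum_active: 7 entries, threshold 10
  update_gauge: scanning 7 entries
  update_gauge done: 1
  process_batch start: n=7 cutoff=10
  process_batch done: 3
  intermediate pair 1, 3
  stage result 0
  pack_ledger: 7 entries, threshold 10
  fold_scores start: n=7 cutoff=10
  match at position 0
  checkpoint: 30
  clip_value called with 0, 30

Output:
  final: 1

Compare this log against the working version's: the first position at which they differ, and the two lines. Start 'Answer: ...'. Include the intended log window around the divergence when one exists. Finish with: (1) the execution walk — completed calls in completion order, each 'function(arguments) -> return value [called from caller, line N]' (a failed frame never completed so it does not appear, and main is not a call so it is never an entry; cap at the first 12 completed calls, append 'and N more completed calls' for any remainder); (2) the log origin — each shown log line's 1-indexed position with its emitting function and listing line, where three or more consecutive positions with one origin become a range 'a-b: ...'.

Answer: there is none — every log position agrees.
Execution walk:
  update_gauge([10, 3, 10, 10, 1, 11, 2]) -> 1  [called from sum_active, line 30]
  process_batch([10, 3, 10, 10, 1, 11, 2], 10) -> 3  [called from sum_active, line 31]
  sum_active([10, 3, 10, 10, 1, 11, 2], 10) -> 0  [called from main, line 59]
  fold_scores([10, 3, 10, 10, 1, 11, 2], 10) -> 0  [called from pack_ledger, line 44]
  pack_ledger([10, 3, 10, 10, 1, 11, 2], 10) -> 30  [called from main, line 61]
  clip_value(0, 30) -> 1  [called from main, line 63]
Log origins:
  1: emitted by main (line 58)
  2: emitted by sum_active (line 29)
  3: emitted by update_gauge (line 2)
  4: emitted by update_gauge (line 7)
  5: emitted by process_batch (line 11)
  6: emitted by process_batch (line 16)
  7: emitted by sum_active (line 32)
  8: emitted by main (line 60)
  9: emitted by pack_ledger (line 43)
  10: emitted by fold_scores (line 37)
  11: emitted by pack_ledger (line 45)
  12: emitted by main (line 62)
  13: emitted by clip_value (line 50)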